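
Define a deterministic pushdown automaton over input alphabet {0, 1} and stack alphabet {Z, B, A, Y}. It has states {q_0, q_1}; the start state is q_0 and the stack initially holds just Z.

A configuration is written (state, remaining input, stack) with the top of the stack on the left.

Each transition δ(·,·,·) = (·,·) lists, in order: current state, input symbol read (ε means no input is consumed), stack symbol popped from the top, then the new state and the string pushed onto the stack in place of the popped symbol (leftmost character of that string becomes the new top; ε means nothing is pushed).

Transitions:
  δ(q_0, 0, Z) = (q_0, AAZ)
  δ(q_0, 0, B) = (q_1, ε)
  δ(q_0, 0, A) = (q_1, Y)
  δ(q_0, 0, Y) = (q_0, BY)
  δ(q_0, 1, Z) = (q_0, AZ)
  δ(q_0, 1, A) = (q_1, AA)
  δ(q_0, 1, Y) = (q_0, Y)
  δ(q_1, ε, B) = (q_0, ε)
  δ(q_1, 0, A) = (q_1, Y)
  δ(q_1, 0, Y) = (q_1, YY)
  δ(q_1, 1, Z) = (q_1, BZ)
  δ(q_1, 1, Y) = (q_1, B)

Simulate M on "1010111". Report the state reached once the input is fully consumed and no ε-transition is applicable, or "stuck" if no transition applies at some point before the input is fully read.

stuck

(q_0, 1010111, Z) ⊢ (q_0, 010111, AZ) ⊢ (q_1, 10111, YZ) ⊢ (q_1, 0111, BZ) ⊢ (q_0, 0111, Z) ⊢ (q_0, 111, AAZ) ⊢ (q_1, 11, AAAZ)
No transition for (q_1, 1, top A); M blocks with input 11 remaining.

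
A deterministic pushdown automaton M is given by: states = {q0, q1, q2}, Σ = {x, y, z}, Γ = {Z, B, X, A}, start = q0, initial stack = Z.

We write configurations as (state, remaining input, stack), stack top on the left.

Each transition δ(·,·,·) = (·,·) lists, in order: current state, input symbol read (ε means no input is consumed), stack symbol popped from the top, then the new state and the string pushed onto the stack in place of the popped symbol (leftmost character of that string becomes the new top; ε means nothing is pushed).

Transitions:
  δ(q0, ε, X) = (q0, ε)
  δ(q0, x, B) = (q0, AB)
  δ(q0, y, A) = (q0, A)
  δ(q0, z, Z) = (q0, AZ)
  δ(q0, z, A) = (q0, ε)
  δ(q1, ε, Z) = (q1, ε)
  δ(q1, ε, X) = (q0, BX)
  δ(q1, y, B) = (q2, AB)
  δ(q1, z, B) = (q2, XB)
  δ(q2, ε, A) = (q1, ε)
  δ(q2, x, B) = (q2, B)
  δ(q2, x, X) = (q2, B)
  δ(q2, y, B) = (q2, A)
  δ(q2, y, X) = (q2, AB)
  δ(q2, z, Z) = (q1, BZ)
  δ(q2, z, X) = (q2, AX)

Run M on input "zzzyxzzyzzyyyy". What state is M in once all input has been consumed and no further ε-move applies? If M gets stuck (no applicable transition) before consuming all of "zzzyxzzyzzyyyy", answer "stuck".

stuck

(q0, zzzyxzzyzzyyyy, Z)
  read z, top Z: go to q0, push AZ → (q0, zzyxzzyzzyyyy, AZ)
  read z, top A: go to q0, push ε → (q0, zyxzzyzzyyyy, Z)
  read z, top Z: go to q0, push AZ → (q0, yxzzyzzyyyy, AZ)
  read y, top A: go to q0, push A → (q0, xzzyzzyyyy, AZ)
No transition for (q0, x, top A); M blocks with input xzzyzzyyyy remaining.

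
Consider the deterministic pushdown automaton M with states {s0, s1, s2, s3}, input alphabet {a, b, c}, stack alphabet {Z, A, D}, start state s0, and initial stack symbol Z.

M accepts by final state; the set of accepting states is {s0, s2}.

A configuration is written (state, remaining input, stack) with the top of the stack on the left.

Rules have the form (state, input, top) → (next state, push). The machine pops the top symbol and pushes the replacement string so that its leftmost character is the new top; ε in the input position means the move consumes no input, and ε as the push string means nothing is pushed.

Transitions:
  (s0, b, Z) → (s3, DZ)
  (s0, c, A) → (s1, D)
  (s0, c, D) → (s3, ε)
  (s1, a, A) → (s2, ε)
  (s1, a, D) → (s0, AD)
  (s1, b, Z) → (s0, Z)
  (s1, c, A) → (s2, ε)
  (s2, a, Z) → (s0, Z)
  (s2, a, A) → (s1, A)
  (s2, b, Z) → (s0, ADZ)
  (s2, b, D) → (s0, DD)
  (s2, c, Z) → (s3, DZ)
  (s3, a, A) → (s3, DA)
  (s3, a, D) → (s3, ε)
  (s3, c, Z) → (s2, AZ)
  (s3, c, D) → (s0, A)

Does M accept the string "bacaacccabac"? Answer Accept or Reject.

Reject

(s0, bacaacccabac, Z)
  read b, top Z: go to s3, push DZ → (s3, acaacccabac, DZ)
  read a, top D: go to s3, push ε → (s3, caacccabac, Z)
  read c, top Z: go to s2, push AZ → (s2, aacccabac, AZ)
  read a, top A: go to s1, push A → (s1, acccabac, AZ)
  read a, top A: go to s2, push ε → (s2, cccabac, Z)
  read c, top Z: go to s3, push DZ → (s3, ccabac, DZ)
  read c, top D: go to s0, push A → (s0, cabac, AZ)
  read c, top A: go to s1, push D → (s1, abac, DZ)
  read a, top D: go to s0, push AD → (s0, bac, ADZ)
No transition applies at (s0, bac, ADZ); input not fully consumed.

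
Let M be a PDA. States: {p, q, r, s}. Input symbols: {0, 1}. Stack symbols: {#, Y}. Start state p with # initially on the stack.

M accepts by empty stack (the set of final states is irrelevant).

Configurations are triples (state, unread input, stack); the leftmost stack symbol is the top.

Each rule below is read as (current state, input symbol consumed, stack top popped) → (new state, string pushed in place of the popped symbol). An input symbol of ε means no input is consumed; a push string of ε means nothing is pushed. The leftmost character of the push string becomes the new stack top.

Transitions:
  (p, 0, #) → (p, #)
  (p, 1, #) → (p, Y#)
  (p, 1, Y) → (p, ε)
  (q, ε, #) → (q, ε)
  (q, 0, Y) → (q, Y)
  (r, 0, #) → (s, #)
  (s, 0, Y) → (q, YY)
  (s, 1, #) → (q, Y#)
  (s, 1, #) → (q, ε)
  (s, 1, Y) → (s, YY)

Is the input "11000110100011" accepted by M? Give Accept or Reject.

Reject

No computation consumes all input and empties the stack.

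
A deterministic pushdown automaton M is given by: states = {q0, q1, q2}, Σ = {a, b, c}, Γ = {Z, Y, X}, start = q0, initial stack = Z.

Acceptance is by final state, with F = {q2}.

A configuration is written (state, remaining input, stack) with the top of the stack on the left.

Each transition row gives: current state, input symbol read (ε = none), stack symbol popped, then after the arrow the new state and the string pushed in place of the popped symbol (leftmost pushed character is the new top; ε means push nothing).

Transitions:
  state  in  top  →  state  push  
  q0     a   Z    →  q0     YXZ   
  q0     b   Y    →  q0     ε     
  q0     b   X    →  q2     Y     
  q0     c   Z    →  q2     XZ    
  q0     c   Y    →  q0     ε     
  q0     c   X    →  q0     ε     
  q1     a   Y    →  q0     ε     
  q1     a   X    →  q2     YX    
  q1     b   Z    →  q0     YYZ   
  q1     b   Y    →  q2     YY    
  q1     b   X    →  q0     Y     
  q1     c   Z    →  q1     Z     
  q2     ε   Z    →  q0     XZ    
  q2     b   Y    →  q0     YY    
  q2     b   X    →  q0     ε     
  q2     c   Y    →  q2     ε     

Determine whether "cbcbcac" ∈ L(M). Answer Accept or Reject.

(q0, cbcbcac, Z)
  read c, top Z: go to q2, push XZ → (q2, bcbcac, XZ)
  read b, top X: go to q0, push ε → (q0, cbcac, Z)
  read c, top Z: go to q2, push XZ → (q2, bcac, XZ)
  read b, top X: go to q0, push ε → (q0, cac, Z)
  read c, top Z: go to q2, push XZ → (q2, ac, XZ)
No transition applies at (q2, ac, XZ); input not fully consumed.

Reject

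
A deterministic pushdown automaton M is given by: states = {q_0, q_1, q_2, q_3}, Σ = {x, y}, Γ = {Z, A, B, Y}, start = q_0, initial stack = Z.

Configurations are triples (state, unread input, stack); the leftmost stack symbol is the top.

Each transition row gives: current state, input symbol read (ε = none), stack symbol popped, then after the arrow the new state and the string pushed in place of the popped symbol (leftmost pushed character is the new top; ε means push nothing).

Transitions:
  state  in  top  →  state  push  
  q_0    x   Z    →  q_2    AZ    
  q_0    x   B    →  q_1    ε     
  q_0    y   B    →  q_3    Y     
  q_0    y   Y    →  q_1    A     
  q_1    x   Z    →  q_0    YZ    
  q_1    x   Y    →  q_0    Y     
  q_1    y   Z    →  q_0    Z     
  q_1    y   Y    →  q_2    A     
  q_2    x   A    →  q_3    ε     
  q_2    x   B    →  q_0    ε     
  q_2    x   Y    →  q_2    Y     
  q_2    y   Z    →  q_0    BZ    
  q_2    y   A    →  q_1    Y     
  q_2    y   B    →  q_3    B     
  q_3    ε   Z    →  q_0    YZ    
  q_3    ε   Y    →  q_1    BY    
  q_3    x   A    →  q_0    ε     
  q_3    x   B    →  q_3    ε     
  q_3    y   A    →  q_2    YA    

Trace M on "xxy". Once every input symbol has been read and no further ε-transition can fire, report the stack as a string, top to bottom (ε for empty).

AZ

(q_0, xxy, Z) ⊢ (q_2, xy, AZ) ⊢ (q_3, y, Z) ⊢ (q_0, y, YZ) ⊢ (q_1, ε, AZ)
All input consumed in state q_1 with stack AZ.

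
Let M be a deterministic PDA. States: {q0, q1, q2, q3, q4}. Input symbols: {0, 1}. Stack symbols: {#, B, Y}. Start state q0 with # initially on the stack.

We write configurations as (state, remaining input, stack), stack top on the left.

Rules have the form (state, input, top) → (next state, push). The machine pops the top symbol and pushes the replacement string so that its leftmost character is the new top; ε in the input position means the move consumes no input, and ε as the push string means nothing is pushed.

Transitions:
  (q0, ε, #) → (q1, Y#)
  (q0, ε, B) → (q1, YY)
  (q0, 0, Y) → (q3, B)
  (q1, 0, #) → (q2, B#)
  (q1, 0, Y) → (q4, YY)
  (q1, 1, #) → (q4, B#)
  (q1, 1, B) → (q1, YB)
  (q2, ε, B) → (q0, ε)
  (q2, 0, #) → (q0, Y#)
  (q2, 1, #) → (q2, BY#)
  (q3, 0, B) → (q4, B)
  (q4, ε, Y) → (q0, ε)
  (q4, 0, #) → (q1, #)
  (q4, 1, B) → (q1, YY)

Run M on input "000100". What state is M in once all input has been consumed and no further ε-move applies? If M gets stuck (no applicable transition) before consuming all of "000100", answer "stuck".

(q0, 000100, #)
  ε-move, top #: go to q1, push Y# → (q1, 000100, Y#)
  read 0, top Y: go to q4, push YY → (q4, 00100, YY#)
  ε-move, top Y: go to q0, push ε → (q0, 00100, Y#)
  read 0, top Y: go to q3, push B → (q3, 0100, B#)
  read 0, top B: go to q4, push B → (q4, 100, B#)
  read 1, top B: go to q1, push YY → (q1, 00, YY#)
  read 0, top Y: go to q4, push YY → (q4, 0, YYY#)
  ε-move, top Y: go to q0, push ε → (q0, 0, YY#)
  read 0, top Y: go to q3, push B → (q3, ε, BY#)
All input consumed; M is in state q3.

q3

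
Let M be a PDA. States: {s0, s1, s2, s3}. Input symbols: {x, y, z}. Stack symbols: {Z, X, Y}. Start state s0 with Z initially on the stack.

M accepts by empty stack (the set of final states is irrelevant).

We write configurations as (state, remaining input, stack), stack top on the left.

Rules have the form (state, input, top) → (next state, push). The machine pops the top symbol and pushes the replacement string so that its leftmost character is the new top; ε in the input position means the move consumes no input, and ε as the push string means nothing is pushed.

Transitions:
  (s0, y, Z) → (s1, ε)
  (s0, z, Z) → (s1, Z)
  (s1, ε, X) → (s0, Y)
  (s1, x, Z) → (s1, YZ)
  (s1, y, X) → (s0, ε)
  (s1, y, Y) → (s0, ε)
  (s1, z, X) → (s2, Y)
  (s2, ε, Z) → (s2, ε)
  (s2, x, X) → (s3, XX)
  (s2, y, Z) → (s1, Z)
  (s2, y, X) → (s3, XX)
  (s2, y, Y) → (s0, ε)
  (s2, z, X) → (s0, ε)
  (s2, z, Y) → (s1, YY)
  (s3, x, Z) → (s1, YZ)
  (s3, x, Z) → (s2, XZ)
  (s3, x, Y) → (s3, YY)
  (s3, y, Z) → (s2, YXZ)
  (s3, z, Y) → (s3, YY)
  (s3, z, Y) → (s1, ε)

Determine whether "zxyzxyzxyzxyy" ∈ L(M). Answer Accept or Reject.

One accepting computation: (s0, zxyzxyzxyzxyy, Z) ⊢ (s1, xyzxyzxyzxyy, Z) ⊢ (s1, yzxyzxyzxyy, YZ) ⊢ (s0, zxyzxyzxyy, Z) ⊢ (s1, xyzxyzxyy, Z) ⊢ (s1, yzxyzxyy, YZ) ⊢ (s0, zxyzxyy, Z) ⊢ (s1, xyzxyy, Z) ⊢ (s1, yzxyy, YZ) ⊢ (s0, zxyy, Z) ⊢ (s1, xyy, Z) ⊢ (s1, yy, YZ) ⊢ (s0, y, Z) ⊢ (s1, ε, ε)
All input consumed and the stack is empty.

Accept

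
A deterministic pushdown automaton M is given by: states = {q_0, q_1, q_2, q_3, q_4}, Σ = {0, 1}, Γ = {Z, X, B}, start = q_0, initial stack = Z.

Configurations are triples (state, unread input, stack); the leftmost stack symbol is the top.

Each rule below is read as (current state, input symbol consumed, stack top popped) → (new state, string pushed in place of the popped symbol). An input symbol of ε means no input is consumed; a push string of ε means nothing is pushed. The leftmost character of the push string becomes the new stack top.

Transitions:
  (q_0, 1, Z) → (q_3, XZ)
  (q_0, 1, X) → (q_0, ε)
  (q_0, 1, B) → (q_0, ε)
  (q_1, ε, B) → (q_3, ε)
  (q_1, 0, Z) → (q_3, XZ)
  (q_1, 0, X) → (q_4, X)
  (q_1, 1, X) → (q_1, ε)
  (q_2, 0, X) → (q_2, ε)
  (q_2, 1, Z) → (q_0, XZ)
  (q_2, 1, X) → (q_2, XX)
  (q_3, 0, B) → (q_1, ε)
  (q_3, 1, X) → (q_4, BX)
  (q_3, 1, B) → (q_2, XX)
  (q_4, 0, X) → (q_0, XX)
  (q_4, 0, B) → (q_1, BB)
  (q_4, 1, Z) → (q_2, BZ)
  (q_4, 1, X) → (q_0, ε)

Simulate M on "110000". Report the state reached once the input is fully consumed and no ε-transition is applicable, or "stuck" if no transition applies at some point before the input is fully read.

q_0

(q_0, 110000, Z) ⊢ (q_3, 10000, XZ) ⊢ (q_4, 0000, BXZ) ⊢ (q_1, 000, BBXZ) ⊢ (q_3, 000, BXZ) ⊢ (q_1, 00, XZ) ⊢ (q_4, 0, XZ) ⊢ (q_0, ε, XXZ)
All input consumed; M is in state q_0.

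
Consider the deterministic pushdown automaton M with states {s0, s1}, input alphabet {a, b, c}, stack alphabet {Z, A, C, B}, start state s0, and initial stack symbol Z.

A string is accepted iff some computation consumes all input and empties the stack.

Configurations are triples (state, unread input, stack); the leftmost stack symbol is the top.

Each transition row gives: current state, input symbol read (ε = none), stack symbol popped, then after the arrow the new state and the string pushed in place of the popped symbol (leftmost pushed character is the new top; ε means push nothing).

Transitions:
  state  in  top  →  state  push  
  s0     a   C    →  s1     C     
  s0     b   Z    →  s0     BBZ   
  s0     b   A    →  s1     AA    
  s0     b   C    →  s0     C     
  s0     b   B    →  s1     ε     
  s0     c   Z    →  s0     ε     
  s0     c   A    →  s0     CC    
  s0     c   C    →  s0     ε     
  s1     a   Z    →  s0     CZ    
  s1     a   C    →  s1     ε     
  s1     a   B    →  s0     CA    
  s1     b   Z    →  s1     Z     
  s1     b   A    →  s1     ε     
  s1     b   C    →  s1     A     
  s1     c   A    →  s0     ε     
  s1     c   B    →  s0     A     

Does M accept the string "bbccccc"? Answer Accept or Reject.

Accept

(s0, bbccccc, Z)
  read b, top Z: go to s0, push BBZ → (s0, bccccc, BBZ)
  read b, top B: go to s1, push ε → (s1, ccccc, BZ)
  read c, top B: go to s0, push A → (s0, cccc, AZ)
  read c, top A: go to s0, push CC → (s0, ccc, CCZ)
  read c, top C: go to s0, push ε → (s0, cc, CZ)
  read c, top C: go to s0, push ε → (s0, c, Z)
  read c, top Z: go to s0, push ε → (s0, ε, ε)
All input consumed and the stack is empty.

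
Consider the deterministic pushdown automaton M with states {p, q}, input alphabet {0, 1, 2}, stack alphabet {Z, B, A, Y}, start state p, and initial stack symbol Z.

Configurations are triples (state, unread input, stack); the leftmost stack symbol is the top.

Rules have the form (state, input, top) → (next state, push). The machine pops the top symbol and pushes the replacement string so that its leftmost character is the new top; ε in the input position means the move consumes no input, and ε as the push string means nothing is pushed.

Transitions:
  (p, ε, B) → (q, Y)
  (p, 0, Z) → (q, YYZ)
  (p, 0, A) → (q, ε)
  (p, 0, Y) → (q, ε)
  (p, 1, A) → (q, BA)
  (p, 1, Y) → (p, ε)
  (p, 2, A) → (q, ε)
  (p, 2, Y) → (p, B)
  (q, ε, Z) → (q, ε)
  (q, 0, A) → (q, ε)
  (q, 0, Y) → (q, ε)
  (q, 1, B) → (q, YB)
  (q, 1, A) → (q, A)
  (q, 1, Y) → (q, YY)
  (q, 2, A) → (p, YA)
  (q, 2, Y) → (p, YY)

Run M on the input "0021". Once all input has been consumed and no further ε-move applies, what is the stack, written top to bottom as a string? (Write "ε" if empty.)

(p, 0021, Z) ⊢ (q, 021, YYZ) ⊢ (q, 21, YZ) ⊢ (p, 1, YYZ) ⊢ (p, ε, YZ)
All input consumed in state p with stack YZ.

YZ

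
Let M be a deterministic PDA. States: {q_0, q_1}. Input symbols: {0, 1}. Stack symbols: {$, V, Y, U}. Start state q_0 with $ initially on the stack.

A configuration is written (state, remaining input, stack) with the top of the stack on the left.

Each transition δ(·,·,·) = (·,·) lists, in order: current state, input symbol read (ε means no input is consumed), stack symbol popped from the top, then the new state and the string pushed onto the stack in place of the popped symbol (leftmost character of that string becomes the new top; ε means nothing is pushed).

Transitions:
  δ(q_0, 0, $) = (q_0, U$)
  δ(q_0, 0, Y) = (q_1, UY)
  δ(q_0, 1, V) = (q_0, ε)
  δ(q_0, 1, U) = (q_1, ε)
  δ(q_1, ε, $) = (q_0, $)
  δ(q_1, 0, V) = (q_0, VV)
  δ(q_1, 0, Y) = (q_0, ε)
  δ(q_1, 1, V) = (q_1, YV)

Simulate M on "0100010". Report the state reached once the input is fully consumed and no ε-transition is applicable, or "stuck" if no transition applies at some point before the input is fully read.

stuck

(q_0, 0100010, $)
  read 0, top $: go to q_0, push U$ → (q_0, 100010, U$)
  read 1, top U: go to q_1, push ε → (q_1, 00010, $)
  ε-move, top $: go to q_0, push $ → (q_0, 00010, $)
  read 0, top $: go to q_0, push U$ → (q_0, 0010, U$)
No transition for (q_0, 0, top U); M blocks with input 0010 remaining.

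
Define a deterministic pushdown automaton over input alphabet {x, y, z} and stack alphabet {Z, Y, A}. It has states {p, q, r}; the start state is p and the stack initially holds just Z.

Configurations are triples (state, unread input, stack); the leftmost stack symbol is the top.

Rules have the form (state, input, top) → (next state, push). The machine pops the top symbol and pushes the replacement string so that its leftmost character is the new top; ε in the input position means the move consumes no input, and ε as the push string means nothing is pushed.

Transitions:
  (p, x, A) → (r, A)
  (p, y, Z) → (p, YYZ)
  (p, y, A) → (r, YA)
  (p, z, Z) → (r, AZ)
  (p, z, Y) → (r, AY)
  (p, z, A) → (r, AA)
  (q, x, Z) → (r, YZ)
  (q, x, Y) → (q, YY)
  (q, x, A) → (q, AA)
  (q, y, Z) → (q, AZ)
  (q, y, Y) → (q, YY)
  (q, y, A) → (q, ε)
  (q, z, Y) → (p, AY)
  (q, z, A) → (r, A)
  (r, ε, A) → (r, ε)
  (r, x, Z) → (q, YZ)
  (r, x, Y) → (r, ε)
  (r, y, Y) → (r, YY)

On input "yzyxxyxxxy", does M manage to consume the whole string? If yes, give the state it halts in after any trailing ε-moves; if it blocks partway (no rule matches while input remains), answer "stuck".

(p, yzyxxyxxxy, Z)
  read y, top Z: go to p, push YYZ → (p, zyxxyxxxy, YYZ)
  read z, top Y: go to r, push AY → (r, yxxyxxxy, AYYZ)
  ε-move, top A: go to r, push ε → (r, yxxyxxxy, YYZ)
  read y, top Y: go to r, push YY → (r, xxyxxxy, YYYZ)
  read x, top Y: go to r, push ε → (r, xyxxxy, YYZ)
  read x, top Y: go to r, push ε → (r, yxxxy, YZ)
  read y, top Y: go to r, push YY → (r, xxxy, YYZ)
  read x, top Y: go to r, push ε → (r, xxy, YZ)
  read x, top Y: go to r, push ε → (r, xy, Z)
  read x, top Z: go to q, push YZ → (q, y, YZ)
  read y, top Y: go to q, push YY → (q, ε, YYZ)
All input consumed; M is in state q.

q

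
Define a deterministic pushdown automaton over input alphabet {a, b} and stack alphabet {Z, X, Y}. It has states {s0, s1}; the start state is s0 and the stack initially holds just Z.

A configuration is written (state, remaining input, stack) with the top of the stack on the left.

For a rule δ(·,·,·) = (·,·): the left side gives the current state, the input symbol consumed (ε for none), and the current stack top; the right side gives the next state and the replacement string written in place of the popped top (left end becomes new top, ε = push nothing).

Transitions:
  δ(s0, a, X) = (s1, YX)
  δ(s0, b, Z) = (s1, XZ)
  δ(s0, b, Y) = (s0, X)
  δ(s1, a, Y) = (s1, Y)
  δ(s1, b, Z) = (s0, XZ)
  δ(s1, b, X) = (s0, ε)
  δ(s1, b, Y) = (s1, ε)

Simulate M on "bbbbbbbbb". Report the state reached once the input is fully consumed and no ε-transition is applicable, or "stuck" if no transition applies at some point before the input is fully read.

s1

(s0, bbbbbbbbb, Z) ⊢ (s1, bbbbbbbb, XZ) ⊢ (s0, bbbbbbb, Z) ⊢ (s1, bbbbbb, XZ) ⊢ (s0, bbbbb, Z) ⊢ (s1, bbbb, XZ) ⊢ (s0, bbb, Z) ⊢ (s1, bb, XZ) ⊢ (s0, b, Z) ⊢ (s1, ε, XZ)
All input consumed; M is in state s1.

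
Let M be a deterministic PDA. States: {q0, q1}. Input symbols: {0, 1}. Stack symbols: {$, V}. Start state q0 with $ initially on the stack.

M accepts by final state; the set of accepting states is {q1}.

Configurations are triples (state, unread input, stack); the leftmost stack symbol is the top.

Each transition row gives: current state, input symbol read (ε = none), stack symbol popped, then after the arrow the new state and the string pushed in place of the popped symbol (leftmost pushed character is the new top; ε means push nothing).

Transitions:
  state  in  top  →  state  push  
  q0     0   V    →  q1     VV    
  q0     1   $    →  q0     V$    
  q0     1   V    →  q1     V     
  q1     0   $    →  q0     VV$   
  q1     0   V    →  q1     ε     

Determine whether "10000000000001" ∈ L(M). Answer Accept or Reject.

Reject

(q0, 10000000000001, $)
  read 1, top $: go to q0, push V$ → (q0, 0000000000001, V$)
  read 0, top V: go to q1, push VV → (q1, 000000000001, VV$)
  read 0, top V: go to q1, push ε → (q1, 00000000001, V$)
  read 0, top V: go to q1, push ε → (q1, 0000000001, $)
  read 0, top $: go to q0, push VV$ → (q0, 000000001, VV$)
  read 0, top V: go to q1, push VV → (q1, 00000001, VVV$)
  read 0, top V: go to q1, push ε → (q1, 0000001, VV$)
  read 0, top V: go to q1, push ε → (q1, 000001, V$)
  read 0, top V: go to q1, push ε → (q1, 00001, $)
  read 0, top $: go to q0, push VV$ → (q0, 0001, VV$)
  read 0, top V: go to q1, push VV → (q1, 001, VVV$)
  read 0, top V: go to q1, push ε → (q1, 01, VV$)
  read 0, top V: go to q1, push ε → (q1, 1, V$)
No transition applies at (q1, 1, V$); input not fully consumed.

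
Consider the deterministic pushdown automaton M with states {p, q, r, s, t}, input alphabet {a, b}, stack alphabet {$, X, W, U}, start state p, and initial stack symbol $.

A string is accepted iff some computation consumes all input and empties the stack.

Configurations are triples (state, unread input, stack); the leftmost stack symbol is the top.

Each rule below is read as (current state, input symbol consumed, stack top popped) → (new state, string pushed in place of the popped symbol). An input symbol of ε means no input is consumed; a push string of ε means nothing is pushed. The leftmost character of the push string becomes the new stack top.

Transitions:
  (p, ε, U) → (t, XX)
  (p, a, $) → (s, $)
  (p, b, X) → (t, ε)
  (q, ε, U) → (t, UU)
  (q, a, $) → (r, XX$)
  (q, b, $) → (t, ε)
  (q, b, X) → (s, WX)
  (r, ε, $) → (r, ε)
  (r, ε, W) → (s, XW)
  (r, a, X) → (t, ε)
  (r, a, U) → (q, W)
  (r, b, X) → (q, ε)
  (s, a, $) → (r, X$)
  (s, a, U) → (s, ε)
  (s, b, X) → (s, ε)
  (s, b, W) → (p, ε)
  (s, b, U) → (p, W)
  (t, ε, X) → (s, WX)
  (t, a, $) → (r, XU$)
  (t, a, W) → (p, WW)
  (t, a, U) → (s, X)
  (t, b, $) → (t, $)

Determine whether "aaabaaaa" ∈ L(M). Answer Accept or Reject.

(p, aaabaaaa, $)
  read a, top $: go to s, push $ → (s, aabaaaa, $)
  read a, top $: go to r, push X$ → (r, abaaaa, X$)
  read a, top X: go to t, push ε → (t, baaaa, $)
  read b, top $: go to t, push $ → (t, aaaa, $)
  read a, top $: go to r, push XU$ → (r, aaa, XU$)
  read a, top X: go to t, push ε → (t, aa, U$)
  read a, top U: go to s, push X → (s, a, X$)
No transition applies at (s, a, X$); input not fully consumed.

Reject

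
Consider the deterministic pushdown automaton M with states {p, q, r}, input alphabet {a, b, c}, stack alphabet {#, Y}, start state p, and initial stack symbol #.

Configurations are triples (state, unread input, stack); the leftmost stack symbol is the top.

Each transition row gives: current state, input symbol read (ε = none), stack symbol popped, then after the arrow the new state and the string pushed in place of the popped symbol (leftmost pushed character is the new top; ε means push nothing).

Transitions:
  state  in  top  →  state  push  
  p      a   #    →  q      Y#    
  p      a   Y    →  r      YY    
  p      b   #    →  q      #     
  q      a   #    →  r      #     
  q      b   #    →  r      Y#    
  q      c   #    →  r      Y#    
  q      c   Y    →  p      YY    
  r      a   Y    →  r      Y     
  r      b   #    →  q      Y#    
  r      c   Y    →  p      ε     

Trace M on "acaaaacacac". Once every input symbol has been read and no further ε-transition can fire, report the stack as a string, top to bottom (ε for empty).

(p, acaaaacacac, #)
  read a, top #: go to q, push Y# → (q, caaaacacac, Y#)
  read c, top Y: go to p, push YY → (p, aaaacacac, YY#)
  read a, top Y: go to r, push YY → (r, aaacacac, YYY#)
  read a, top Y: go to r, push Y → (r, aacacac, YYY#)
  read a, top Y: go to r, push Y → (r, acacac, YYY#)
  read a, top Y: go to r, push Y → (r, cacac, YYY#)
  read c, top Y: go to p, push ε → (p, acac, YY#)
  read a, top Y: go to r, push YY → (r, cac, YYY#)
  read c, top Y: go to p, push ε → (p, ac, YY#)
  read a, top Y: go to r, push YY → (r, c, YYY#)
  read c, top Y: go to p, push ε → (p, ε, YY#)
All input consumed in state p with stack YY#.

YY#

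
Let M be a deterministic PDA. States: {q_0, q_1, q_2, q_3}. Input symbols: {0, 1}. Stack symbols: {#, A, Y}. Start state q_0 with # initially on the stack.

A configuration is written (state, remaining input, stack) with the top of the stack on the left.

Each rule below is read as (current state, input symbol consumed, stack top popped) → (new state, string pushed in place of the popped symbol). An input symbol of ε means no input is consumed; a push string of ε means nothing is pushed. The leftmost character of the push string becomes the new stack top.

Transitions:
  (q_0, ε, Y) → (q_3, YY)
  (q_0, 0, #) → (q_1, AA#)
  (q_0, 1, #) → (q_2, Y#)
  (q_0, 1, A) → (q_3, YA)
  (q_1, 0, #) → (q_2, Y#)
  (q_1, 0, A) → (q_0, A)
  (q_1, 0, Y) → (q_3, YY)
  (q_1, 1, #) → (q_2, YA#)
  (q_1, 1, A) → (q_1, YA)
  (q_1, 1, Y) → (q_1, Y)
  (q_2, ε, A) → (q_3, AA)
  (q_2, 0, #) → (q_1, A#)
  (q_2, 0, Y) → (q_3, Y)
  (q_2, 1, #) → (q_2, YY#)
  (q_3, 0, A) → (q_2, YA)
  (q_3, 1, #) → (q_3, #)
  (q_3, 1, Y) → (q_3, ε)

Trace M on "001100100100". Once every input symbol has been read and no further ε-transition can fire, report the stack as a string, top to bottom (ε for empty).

(q_0, 001100100100, #) ⊢ (q_1, 01100100100, AA#) ⊢ (q_0, 1100100100, AA#) ⊢ (q_3, 100100100, YAA#) ⊢ (q_3, 00100100, AA#) ⊢ (q_2, 0100100, YAA#) ⊢ (q_3, 100100, YAA#) ⊢ (q_3, 00100, AA#) ⊢ (q_2, 0100, YAA#) ⊢ (q_3, 100, YAA#) ⊢ (q_3, 00, AA#) ⊢ (q_2, 0, YAA#) ⊢ (q_3, ε, YAA#)
All input consumed in state q_3 with stack YAA#.

YAA#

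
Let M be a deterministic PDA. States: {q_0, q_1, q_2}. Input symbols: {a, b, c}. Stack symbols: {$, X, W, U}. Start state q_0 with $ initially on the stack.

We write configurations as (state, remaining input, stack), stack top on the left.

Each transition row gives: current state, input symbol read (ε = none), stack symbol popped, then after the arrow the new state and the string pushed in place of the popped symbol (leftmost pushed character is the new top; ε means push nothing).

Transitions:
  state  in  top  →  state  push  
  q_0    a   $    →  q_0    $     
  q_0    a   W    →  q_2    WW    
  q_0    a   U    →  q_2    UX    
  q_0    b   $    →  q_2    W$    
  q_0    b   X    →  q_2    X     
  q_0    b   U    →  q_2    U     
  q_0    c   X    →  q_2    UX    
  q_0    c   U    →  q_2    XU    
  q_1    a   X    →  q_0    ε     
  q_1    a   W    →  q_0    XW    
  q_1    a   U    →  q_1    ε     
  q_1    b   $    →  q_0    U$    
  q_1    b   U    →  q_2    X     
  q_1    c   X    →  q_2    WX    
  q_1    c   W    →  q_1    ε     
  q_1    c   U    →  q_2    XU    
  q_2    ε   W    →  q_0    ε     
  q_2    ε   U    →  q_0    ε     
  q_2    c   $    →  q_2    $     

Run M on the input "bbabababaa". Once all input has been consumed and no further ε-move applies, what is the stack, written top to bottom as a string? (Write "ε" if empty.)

(q_0, bbabababaa, $)
  read b, top $: go to q_2, push W$ → (q_2, babababaa, W$)
  ε-move, top W: go to q_0, push ε → (q_0, babababaa, $)
  read b, top $: go to q_2, push W$ → (q_2, abababaa, W$)
  ε-move, top W: go to q_0, push ε → (q_0, abababaa, $)
  read a, top $: go to q_0, push $ → (q_0, bababaa, $)
  read b, top $: go to q_2, push W$ → (q_2, ababaa, W$)
  ε-move, top W: go to q_0, push ε → (q_0, ababaa, $)
  read a, top $: go to q_0, push $ → (q_0, babaa, $)
  read b, top $: go to q_2, push W$ → (q_2, abaa, W$)
  ε-move, top W: go to q_0, push ε → (q_0, abaa, $)
  read a, top $: go to q_0, push $ → (q_0, baa, $)
  read b, top $: go to q_2, push W$ → (q_2, aa, W$)
  ε-move, top W: go to q_0, push ε → (q_0, aa, $)
  read a, top $: go to q_0, push $ → (q_0, a, $)
  read a, top $: go to q_0, push $ → (q_0, ε, $)
All input consumed in state q_0 with stack $.

$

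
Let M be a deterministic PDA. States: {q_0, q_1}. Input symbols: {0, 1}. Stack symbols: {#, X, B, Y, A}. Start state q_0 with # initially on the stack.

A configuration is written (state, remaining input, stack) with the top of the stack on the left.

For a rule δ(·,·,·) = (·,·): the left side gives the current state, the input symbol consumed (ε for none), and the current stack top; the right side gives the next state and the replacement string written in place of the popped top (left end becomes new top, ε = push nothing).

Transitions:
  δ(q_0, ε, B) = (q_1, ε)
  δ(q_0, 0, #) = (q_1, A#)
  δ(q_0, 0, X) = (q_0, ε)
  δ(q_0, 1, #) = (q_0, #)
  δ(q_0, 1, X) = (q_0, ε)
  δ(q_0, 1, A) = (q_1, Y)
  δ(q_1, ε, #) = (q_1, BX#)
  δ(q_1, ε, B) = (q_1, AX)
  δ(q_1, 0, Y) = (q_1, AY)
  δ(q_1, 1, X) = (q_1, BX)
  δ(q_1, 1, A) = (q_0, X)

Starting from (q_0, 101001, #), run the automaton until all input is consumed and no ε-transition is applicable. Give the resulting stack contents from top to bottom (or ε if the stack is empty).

(q_0, 101001, #)
  read 1, top #: go to q_0, push # → (q_0, 01001, #)
  read 0, top #: go to q_1, push A# → (q_1, 1001, A#)
  read 1, top A: go to q_0, push X → (q_0, 001, X#)
  read 0, top X: go to q_0, push ε → (q_0, 01, #)
  read 0, top #: go to q_1, push A# → (q_1, 1, A#)
  read 1, top A: go to q_0, push X → (q_0, ε, X#)
All input consumed in state q_0 with stack X#.

X#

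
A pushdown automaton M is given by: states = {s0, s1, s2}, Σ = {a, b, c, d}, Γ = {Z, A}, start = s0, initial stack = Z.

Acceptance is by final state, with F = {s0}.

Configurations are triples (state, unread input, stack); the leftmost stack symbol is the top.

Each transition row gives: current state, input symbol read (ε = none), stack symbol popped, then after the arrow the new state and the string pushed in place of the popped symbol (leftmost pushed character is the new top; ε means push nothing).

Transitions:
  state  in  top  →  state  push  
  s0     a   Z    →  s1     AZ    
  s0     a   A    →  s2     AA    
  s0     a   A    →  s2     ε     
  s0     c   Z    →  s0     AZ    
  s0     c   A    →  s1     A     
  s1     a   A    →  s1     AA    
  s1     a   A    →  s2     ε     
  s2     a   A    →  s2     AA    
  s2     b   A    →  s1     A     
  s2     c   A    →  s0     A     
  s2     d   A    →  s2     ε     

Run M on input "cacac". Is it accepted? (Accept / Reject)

One accepting computation: (s0, cacac, Z) ⊢ (s0, acac, AZ) ⊢ (s2, cac, AAZ) ⊢ (s0, ac, AAZ) ⊢ (s2, c, AAAZ) ⊢ (s0, ε, AAAZ)
All input consumed and state s0 ∈ F.

Accept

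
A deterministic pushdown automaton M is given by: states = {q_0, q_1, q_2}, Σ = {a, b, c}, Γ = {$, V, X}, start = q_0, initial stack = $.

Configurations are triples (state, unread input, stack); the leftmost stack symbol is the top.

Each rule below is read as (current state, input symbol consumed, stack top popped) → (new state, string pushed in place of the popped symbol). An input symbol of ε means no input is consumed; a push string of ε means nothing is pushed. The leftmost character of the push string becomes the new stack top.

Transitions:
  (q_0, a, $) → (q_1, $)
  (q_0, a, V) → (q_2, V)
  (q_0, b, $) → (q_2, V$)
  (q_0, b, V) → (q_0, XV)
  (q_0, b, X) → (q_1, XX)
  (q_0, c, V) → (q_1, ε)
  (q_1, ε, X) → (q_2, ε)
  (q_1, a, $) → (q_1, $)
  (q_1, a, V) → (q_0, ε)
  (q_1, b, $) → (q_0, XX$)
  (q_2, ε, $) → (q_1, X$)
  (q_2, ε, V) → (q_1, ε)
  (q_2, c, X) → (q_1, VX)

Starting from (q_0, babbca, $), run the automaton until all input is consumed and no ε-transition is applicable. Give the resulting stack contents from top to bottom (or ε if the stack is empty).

(q_0, babbca, $)
  read b, top $: go to q_2, push V$ → (q_2, abbca, V$)
  ε-move, top V: go to q_1, push ε → (q_1, abbca, $)
  read a, top $: go to q_1, push $ → (q_1, bbca, $)
  read b, top $: go to q_0, push XX$ → (q_0, bca, XX$)
  read b, top X: go to q_1, push XX → (q_1, ca, XXX$)
  ε-move, top X: go to q_2, push ε → (q_2, ca, XX$)
  read c, top X: go to q_1, push VX → (q_1, a, VXX$)
  read a, top V: go to q_0, push ε → (q_0, ε, XX$)
All input consumed in state q_0 with stack XX$.

XX$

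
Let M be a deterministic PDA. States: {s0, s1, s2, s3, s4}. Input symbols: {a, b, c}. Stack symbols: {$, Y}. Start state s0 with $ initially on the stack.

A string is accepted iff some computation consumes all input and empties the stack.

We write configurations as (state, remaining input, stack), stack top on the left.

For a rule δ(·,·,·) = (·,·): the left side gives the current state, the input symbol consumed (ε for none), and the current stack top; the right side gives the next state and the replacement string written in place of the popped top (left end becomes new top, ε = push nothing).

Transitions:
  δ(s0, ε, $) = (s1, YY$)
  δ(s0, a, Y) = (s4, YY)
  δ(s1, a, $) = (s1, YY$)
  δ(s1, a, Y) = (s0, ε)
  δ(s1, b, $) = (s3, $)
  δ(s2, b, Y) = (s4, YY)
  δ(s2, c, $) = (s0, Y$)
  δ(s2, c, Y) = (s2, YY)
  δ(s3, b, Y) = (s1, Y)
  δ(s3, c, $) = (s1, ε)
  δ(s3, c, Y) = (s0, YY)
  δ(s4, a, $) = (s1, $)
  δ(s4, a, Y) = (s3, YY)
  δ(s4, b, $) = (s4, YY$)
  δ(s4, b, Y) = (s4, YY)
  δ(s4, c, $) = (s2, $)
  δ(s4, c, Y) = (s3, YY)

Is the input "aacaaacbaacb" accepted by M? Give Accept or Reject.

(s0, aacaaacbaacb, $) ⊢ (s1, aacaaacbaacb, YY$) ⊢ (s0, acaaacbaacb, Y$) ⊢ (s4, caaacbaacb, YY$) ⊢ (s3, aaacbaacb, YYY$)
No transition applies at (s3, aaacbaacb, YYY$); input not fully consumed.

Reject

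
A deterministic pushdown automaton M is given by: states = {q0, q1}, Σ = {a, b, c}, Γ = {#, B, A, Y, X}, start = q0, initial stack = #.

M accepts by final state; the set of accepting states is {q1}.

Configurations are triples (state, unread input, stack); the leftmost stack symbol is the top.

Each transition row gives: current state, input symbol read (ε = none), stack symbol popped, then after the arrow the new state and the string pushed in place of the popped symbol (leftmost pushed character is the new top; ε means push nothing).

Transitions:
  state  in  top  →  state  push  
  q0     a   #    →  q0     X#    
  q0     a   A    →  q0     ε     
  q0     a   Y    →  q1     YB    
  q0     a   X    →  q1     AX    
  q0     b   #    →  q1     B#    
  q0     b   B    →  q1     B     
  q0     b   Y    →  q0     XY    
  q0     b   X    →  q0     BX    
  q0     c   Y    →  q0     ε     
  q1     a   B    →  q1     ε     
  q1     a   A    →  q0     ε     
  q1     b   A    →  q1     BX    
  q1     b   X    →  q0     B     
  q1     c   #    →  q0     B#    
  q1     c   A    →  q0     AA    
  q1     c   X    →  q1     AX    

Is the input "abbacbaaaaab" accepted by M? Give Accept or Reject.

(q0, abbacbaaaaab, #) ⊢ (q0, bbacbaaaaab, X#) ⊢ (q0, bacbaaaaab, BX#) ⊢ (q1, acbaaaaab, BX#) ⊢ (q1, cbaaaaab, X#) ⊢ (q1, baaaaab, AX#) ⊢ (q1, aaaaab, BXX#) ⊢ (q1, aaaab, XX#)
No transition applies at (q1, aaaab, XX#); input not fully consumed.

Reject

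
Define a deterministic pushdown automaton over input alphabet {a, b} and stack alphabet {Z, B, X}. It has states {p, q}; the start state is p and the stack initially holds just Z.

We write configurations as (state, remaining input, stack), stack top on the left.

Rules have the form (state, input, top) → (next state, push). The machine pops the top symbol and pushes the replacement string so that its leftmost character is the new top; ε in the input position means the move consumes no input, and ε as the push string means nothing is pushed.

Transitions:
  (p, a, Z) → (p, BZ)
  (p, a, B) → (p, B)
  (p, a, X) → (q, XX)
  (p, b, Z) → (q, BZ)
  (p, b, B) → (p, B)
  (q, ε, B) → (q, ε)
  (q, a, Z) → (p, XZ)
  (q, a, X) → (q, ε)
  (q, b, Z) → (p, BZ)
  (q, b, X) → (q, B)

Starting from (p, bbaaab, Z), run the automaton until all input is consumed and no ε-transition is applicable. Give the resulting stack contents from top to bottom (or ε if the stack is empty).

BZ

(p, bbaaab, Z)
  read b, top Z: go to q, push BZ → (q, baaab, BZ)
  ε-move, top B: go to q, push ε → (q, baaab, Z)
  read b, top Z: go to p, push BZ → (p, aaab, BZ)
  read a, top B: go to p, push B → (p, aab, BZ)
  read a, top B: go to p, push B → (p, ab, BZ)
  read a, top B: go to p, push B → (p, b, BZ)
  read b, top B: go to p, push B → (p, ε, BZ)
All input consumed in state p with stack BZ.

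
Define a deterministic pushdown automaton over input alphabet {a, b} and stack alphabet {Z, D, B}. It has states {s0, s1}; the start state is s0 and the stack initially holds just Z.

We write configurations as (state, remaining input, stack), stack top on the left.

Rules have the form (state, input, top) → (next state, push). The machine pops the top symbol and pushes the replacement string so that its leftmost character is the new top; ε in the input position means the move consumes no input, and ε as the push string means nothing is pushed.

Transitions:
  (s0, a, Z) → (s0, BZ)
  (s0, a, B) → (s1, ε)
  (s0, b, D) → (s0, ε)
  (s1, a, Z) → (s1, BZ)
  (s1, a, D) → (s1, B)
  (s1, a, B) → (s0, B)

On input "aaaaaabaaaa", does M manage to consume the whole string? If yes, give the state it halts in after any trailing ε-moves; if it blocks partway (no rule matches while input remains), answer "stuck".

stuck

(s0, aaaaaabaaaa, Z)
  read a, top Z: go to s0, push BZ → (s0, aaaaabaaaa, BZ)
  read a, top B: go to s1, push ε → (s1, aaaabaaaa, Z)
  read a, top Z: go to s1, push BZ → (s1, aaabaaaa, BZ)
  read a, top B: go to s0, push B → (s0, aabaaaa, BZ)
  read a, top B: go to s1, push ε → (s1, abaaaa, Z)
  read a, top Z: go to s1, push BZ → (s1, baaaa, BZ)
No transition for (s1, b, top B); M blocks with input baaaa remaining.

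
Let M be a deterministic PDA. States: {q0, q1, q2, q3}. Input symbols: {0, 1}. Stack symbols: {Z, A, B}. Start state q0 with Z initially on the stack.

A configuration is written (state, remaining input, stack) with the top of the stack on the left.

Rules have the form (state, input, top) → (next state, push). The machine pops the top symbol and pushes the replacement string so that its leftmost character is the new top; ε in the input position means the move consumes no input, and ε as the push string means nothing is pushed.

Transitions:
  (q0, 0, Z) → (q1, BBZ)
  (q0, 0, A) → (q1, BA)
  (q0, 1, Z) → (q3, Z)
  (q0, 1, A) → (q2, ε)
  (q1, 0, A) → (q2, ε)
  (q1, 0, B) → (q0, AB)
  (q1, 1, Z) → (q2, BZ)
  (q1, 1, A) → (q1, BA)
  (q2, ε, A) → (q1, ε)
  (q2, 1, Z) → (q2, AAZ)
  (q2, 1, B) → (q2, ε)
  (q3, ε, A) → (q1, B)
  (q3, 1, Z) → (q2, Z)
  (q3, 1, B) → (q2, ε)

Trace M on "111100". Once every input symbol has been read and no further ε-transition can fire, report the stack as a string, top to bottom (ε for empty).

(q0, 111100, Z)
  read 1, top Z: go to q3, push Z → (q3, 11100, Z)
  read 1, top Z: go to q2, push Z → (q2, 1100, Z)
  read 1, top Z: go to q2, push AAZ → (q2, 100, AAZ)
  ε-move, top A: go to q1, push ε → (q1, 100, AZ)
  read 1, top A: go to q1, push BA → (q1, 00, BAZ)
  read 0, top B: go to q0, push AB → (q0, 0, ABAZ)
  read 0, top A: go to q1, push BA → (q1, ε, BABAZ)
All input consumed in state q1 with stack BABAZ.

BABAZ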